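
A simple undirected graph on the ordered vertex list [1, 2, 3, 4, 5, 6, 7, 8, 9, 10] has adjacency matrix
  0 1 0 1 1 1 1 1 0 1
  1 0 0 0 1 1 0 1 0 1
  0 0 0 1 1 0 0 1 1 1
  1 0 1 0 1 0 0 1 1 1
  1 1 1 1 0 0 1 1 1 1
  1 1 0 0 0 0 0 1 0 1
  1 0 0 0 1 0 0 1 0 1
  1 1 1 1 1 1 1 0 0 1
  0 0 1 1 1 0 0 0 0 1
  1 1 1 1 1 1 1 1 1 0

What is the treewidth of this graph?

4

A width-4 tree decomposition is:
Bags: B1 = {3, 4, 5, 8, 10}  B2 = {3, 4, 5, 9, 10}  B3 = {1, 4, 5, 8, 10}  B4 = {1, 2, 5, 8, 10}  B5 = {1, 2, 6, 8, 10}  B6 = {1, 5, 7, 8, 10}
Tree: B1–B2, B1–B3, B3–B4, B4–B5, B4–B6
The largest bag has 5 vertices, giving width 4; this decomposition certifies tw(G) ≤ 4. For the lower bound, the 5 vertices {1, 2, 5, 8, 10} are pairwise adjacent, and any tree decomposition puts a clique entirely inside one bag — forcing width ≥ 4. Hence tw(G) = 4 exactly.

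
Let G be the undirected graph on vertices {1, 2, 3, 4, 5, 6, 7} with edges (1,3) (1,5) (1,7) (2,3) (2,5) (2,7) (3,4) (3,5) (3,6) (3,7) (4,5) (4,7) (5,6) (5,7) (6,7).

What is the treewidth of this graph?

3

A width-3 tree decomposition is:
Bags: B1 = {2, 3, 5, 7}  B2 = {3, 5, 6, 7}  B3 = {3, 4, 5, 7}  B4 = {1, 3, 5, 7}
Tree: B1–B2, B1–B3, B3–B4
Each bag holds 4 vertices, so the decomposition has width 3, which upper-bounds the treewidth. On the other hand G contains the 4-clique {1, 3, 5, 7}. A clique must lie in a single bag of any decomposition, so no decomposition can have width below 3. Hence tw(G) = 3 exactly.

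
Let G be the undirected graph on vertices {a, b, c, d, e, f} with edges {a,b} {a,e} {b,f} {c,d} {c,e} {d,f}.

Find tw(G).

2

A width-2 tree decomposition is:
Bags: B1 = {a, b, e}  B2 = {b, e, f}  B3 = {d, e, f}  B4 = {c, d, e}
Tree: B1–B2, B2–B3, B3–B4
Each bag holds 3 vertices, so the decomposition has width 2, which upper-bounds the treewidth. Since e–a–b–f–d–c–e is a cycle in G, G is not acyclic. Forests are exactly the graphs of treewidth ≤ 1, so tw(G) ≥ 2. Therefore the treewidth is 2.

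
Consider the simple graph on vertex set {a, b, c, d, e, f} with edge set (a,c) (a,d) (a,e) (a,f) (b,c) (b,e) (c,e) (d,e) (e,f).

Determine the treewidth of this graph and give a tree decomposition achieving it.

The largest bag has 3 vertices, giving width 2; this decomposition certifies tw(G) ≤ 2. On the other hand G contains the 3-clique {a, d, e}. A clique must lie in a single bag of any decomposition, so no decomposition can have width below 2. Hence tw(G) = 2 exactly.

Treewidth 2.
One optimal decomposition is:
Bags: B1 = {a, e, f}  B2 = {a, d, e}  B3 = {a, c, e}  B4 = {b, c, e}
Tree: B1–B2, B1–B3, B3–B4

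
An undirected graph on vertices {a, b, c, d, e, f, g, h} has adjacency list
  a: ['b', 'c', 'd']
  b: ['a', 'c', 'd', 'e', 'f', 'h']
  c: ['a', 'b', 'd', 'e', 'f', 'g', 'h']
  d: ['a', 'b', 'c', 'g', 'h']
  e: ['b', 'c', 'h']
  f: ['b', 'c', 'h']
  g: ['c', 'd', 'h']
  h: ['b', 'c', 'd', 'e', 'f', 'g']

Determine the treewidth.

3

A width-3 tree decomposition is:
Bags: B1 = {b, c, d, h}  B2 = {c, d, g, h}  B3 = {b, c, e, h}  B4 = {b, c, f, h}  B5 = {a, b, c, d}
Tree: B1–B2, B1–B3, B1–B4, B1–B5
Each bag holds 4 vertices, so the decomposition has width 3, which upper-bounds the treewidth. On the other hand G contains the 4-clique {c, d, g, h}. A clique must lie in a single bag of any decomposition, so no decomposition can have width below 3. Hence tw(G) = 3 exactly.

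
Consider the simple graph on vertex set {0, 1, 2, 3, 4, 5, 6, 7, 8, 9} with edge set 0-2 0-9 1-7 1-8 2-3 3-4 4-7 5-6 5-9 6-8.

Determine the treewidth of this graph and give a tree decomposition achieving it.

Each bag holds 3 vertices, so the decomposition has width 2, which upper-bounds the treewidth. The edges 1–8–6–5–9–0–2–3–4–7–1 form a cycle, so G is not a tree and its treewidth is at least 2. The upper and lower bounds meet at 2, so that is the treewidth.

Treewidth 2.
One optimal decomposition is:
Bags: B1 = {1, 6, 8}  B2 = {1, 5, 6}  B3 = {1, 5, 9}  B4 = {0, 1, 9}  B5 = {0, 1, 2}  B6 = {1, 2, 3}  B7 = {1, 3, 4}  B8 = {1, 4, 7}
Tree: B1–B2, B2–B3, B3–B4, B4–B5, B5–B6, B6–B7, B7–B8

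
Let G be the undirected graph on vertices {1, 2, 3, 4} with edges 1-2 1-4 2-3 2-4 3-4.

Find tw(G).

2

A width-2 tree decomposition is:
Bags: B1 = {2, 3, 4}  B2 = {1, 2, 4}
Tree: B1–B2
Every bag has size at most 3, so the width is 3 − 1 = 2 and tw(G) ≤ 2. On the other hand G contains the 3-clique {1, 2, 4}. A clique must lie in a single bag of any decomposition, so no decomposition can have width below 2. Hence tw(G) = 2 exactly.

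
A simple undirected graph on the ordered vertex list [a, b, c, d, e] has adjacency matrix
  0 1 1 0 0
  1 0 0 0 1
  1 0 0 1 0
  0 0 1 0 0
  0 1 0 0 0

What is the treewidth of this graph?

A width-1 tree decomposition is:
Bags: B1 = {b, e}  B2 = {a, b}  B3 = {a, c}  B4 = {c, d}
Tree: B1–B2, B2–B3, B3–B4
Each bag holds 2 vertices, so the decomposition has width 1, which upper-bounds the treewidth. Since G has at least one edge (e.g. e–b), it is not an edgeless graph, so tw(G) ≥ 1. The upper and lower bounds meet at 1, so that is the treewidth.

1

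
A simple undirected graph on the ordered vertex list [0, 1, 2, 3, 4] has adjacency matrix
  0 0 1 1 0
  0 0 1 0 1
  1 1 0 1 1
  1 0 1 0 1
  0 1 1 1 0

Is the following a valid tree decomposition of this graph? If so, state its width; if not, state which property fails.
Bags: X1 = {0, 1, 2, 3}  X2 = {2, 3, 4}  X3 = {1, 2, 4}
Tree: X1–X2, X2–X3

A tree decomposition must satisfy three properties: every vertex lies in some bag; for every edge, both endpoints lie together in some bag; and for every vertex, the bags containing it form a connected subtree. Here bags containing vertex 1 are not connected in the tree, so the decomposition is invalid.

No — bags containing vertex 1 are not connected in the tree.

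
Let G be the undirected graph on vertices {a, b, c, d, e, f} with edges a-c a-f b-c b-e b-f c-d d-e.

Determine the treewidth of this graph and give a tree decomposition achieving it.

Each bag holds 3 vertices, so the decomposition has width 2, which upper-bounds the treewidth. Since a–f–b–c–a is a cycle in G, G is not acyclic. Forests are exactly the graphs of treewidth ≤ 1, so tw(G) ≥ 2. The upper and lower bounds meet at 2, so that is the treewidth.

Treewidth 2.
One optimal decomposition is:
Bags: B1 = {a, c, f}  B2 = {b, c, f}  B3 = {b, c, d}  B4 = {b, d, e}
Tree: B1–B2, B2–B3, B3–B4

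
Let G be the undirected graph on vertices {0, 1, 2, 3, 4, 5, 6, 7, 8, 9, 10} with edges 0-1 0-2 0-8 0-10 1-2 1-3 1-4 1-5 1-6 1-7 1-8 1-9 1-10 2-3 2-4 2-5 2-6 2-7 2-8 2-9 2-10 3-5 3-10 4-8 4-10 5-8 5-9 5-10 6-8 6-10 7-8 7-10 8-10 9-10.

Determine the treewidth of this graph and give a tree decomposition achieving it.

Treewidth 4.
One optimal decomposition is:
Bags: B1 = {1, 2, 6, 8, 10}  B2 = {0, 1, 2, 8, 10}  B3 = {1, 2, 5, 8, 10}  B4 = {1, 2, 7, 8, 10}  B5 = {1, 2, 5, 9, 10}  B6 = {1, 2, 4, 8, 10}  B7 = {1, 2, 3, 5, 10}
Tree: B1–B2, B2–B3, B2–B4, B3–B5, B4–B6, B3–B7

Every bag has size at most 5, so the width is 5 − 1 = 4 and tw(G) ≤ 4. For the lower bound, the 5 vertices {0, 1, 2, 8, 10} are pairwise adjacent, and any tree decomposition puts a clique entirely inside one bag — forcing width ≥ 4. Therefore the treewidth is 4.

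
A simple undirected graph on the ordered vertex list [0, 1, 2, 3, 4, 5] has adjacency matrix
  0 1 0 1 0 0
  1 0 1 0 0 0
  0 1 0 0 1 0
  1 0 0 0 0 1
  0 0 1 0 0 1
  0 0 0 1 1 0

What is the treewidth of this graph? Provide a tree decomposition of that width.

Treewidth 2.
One such decomposition:
Bags: B1 = {0, 3, 5}  B2 = {0, 1, 5}  B3 = {1, 2, 5}  B4 = {2, 4, 5}
Tree: B1–B2, B2–B3, B3–B4

The largest bag has 3 vertices, giving width 2; this decomposition certifies tw(G) ≤ 2. Since 5–3–0–1–2–4–5 is a cycle in G, G is not acyclic. Forests are exactly the graphs of treewidth ≤ 1, so tw(G) ≥ 2. The upper and lower bounds meet at 2, so that is the treewidth.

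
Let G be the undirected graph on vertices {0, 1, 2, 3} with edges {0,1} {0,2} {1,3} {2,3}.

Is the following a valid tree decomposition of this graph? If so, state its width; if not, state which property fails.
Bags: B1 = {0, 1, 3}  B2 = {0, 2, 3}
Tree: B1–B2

Yes; width 2.

Checking the three conditions: (i) the bags cover all of {0, 1, 2, 3}; (ii) for each edge, some bag contains both endpoints; (iii) the bags containing any fixed vertex form a subtree. All hold, so the decomposition is valid with width 3 − 1 = 2.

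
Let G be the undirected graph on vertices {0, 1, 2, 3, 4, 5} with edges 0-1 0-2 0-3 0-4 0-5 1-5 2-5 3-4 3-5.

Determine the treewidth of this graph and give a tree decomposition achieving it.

Treewidth 2.
Bags: B1 = {0, 3, 5}  B2 = {0, 3, 4}  B3 = {0, 1, 5}  B4 = {0, 2, 5}
Tree: B1–B2, B1–B3, B1–B4

The largest bag has 3 vertices, giving width 2; this decomposition certifies tw(G) ≤ 2. Conversely, {0, 3, 4} is a clique of size 3, and the vertices of any clique must share a bag in every tree decomposition; so some bag has ≥ 3 vertices and tw(G) ≥ 2. Hence tw(G) = 2 exactly.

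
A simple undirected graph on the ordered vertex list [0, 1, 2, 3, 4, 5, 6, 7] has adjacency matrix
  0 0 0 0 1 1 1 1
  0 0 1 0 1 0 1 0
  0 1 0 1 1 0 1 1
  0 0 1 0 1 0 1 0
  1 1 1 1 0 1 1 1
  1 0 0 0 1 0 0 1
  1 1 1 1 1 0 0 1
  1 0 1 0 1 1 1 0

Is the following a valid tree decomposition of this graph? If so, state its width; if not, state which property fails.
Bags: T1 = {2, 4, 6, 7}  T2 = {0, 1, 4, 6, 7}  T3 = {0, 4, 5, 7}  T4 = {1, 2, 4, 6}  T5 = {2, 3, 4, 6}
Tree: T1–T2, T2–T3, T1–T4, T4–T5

A tree decomposition must satisfy three properties: every vertex lies in some bag; for every edge, both endpoints lie together in some bag; and for every vertex, the bags containing it form a connected subtree. Here bags containing vertex 1 are not connected in the tree, so the decomposition is invalid.

No — bags containing vertex 1 are not connected in the tree.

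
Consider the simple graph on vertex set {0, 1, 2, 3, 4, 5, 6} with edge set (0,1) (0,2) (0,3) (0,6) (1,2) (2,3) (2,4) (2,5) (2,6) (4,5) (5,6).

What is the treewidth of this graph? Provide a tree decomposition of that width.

Each bag holds 3 vertices, so the decomposition has width 2, which upper-bounds the treewidth. On the other hand G contains the 3-clique {0, 1, 2}. A clique must lie in a single bag of any decomposition, so no decomposition can have width below 2. Combining the bounds, tw(G) = 2.

Treewidth 2.
One such decomposition:
Bags: B1 = {0, 1, 2}  B2 = {0, 2, 6}  B3 = {2, 5, 6}  B4 = {2, 4, 5}  B5 = {0, 2, 3}
Tree: B1–B2, B2–B3, B3–B4, B2–B5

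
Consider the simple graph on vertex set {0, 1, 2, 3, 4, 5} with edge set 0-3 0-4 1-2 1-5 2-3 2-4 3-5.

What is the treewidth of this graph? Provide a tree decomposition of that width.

Treewidth 2.
One optimal decomposition is:
Bags: B1 = {1, 2, 5}  B2 = {2, 3, 5}  B3 = {2, 3, 4}  B4 = {0, 3, 4}
Tree: B1–B2, B2–B3, B3–B4

Every bag has size at most 3, so the width is 3 − 1 = 2 and tw(G) ≤ 2. The edges 1–5–3–2–1 form a cycle, so G is not a tree and its treewidth is at least 2. Therefore the treewidth is 2.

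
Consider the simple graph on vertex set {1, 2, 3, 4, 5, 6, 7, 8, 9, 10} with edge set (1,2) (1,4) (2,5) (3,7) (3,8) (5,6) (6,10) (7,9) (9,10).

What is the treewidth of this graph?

1

A width-1 tree decomposition is:
Bags: B1 = {3, 8}  B2 = {3, 7}  B3 = {7, 9}  B4 = {9, 10}  B5 = {6, 10}  B6 = {5, 6}  B7 = {2, 5}  B8 = {1, 2}  B9 = {1, 4}
Tree: B1–B2, B2–B3, B3–B4, B4–B5, B5–B6, B6–B7, B7–B8, B8–B9
Each bag holds 2 vertices, so the decomposition has width 1, which upper-bounds the treewidth. Since G has at least one edge (e.g. 8–3), it is not an edgeless graph, so tw(G) ≥ 1. The upper and lower bounds meet at 1, so that is the treewidth.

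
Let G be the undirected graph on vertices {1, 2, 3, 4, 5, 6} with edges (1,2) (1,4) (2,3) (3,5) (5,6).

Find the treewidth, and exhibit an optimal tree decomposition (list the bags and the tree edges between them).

The largest bag has 2 vertices, giving width 1; this decomposition certifies tw(G) ≤ 1. Any graph with an edge has treewidth ≥ 1, and G has the edge 6–5. Hence tw(G) = 1 exactly.

Treewidth 1.
Bags: B1 = {5, 6}  B2 = {3, 5}  B3 = {2, 3}  B4 = {1, 2}  B5 = {1, 4}
Tree: B1–B2, B2–B3, B3–B4, B4–B5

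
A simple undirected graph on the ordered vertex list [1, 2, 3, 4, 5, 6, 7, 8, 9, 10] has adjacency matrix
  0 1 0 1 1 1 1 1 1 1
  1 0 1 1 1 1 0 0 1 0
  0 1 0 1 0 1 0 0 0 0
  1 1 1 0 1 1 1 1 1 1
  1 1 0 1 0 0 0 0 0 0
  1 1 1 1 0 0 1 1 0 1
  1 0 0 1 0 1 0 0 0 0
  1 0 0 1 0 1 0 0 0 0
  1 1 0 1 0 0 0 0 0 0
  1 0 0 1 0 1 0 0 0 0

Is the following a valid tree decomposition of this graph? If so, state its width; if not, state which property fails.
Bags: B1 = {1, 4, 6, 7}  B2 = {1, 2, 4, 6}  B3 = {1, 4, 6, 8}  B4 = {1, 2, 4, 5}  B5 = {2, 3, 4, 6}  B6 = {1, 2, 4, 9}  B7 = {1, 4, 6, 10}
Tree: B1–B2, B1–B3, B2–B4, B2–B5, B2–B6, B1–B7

Yes; width 3.

Vertex coverage: the bags together contain {1, 2, 3, 4, 5, 6, 7, 8, 9, 10}, the full vertex set. Edge coverage: each edge of G has both endpoints in at least one bag. Running intersection: for every vertex, the bags containing it form a connected subtree. All three properties hold, so this is a valid tree decomposition of width max|bag| − 1 = 3, and hence tw(G) ≤ 3.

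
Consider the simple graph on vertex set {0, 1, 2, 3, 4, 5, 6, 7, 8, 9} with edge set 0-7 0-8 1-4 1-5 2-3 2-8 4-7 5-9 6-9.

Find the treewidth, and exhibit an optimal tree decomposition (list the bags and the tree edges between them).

Treewidth 1.
Bags: B1 = {6, 9}  B2 = {5, 9}  B3 = {1, 5}  B4 = {1, 4}  B5 = {4, 7}  B6 = {0, 7}  B7 = {0, 8}  B8 = {2, 8}  B9 = {2, 3}
Tree: B1–B2, B2–B3, B3–B4, B4–B5, B5–B6, B6–B7, B7–B8, B8–B9

The largest bag has 2 vertices, giving width 1; this decomposition certifies tw(G) ≤ 1. Any graph with an edge has treewidth ≥ 1, and G has the edge 6–9. Hence tw(G) = 1 exactly.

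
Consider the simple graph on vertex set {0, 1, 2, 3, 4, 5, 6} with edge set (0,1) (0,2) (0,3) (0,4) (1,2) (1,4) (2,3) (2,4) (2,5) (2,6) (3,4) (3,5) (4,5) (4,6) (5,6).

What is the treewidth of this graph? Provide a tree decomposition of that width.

Treewidth 3.
One optimal decomposition is:
Bags: B1 = {2, 3, 4, 5}  B2 = {2, 4, 5, 6}  B3 = {0, 2, 3, 4}  B4 = {0, 1, 2, 4}
Tree: B1–B2, B1–B3, B3–B4

Each bag holds 4 vertices, so the decomposition has width 3, which upper-bounds the treewidth. Conversely, {0, 1, 2, 4} is a clique of size 4, and the vertices of any clique must share a bag in every tree decomposition; so some bag has ≥ 4 vertices and tw(G) ≥ 3. Hence tw(G) = 3 exactly.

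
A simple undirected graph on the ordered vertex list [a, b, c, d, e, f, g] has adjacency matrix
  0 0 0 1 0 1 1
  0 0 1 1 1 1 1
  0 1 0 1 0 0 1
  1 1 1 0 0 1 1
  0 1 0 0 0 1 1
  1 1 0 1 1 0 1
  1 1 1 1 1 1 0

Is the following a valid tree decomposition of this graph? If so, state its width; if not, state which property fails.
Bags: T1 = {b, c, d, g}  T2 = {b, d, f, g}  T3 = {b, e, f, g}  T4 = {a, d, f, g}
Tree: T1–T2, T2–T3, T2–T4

Yes; width 3.

Checking the three conditions: (i) the bags cover all of {a, b, c, d, e, f, g}; (ii) for each edge, some bag contains both endpoints; (iii) the bags containing any fixed vertex form a subtree. All hold, so the decomposition is valid with width 4 − 1 = 3.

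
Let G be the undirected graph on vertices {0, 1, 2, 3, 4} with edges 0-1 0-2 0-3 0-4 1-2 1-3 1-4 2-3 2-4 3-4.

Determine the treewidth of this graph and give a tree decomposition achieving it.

With just one bag of size 5, the width is 5 − 1 = 4, so tw(G) ≤ 4. For the lower bound, the 5 vertices {0, 1, 2, 3, 4} are pairwise adjacent, and any tree decomposition puts a clique entirely inside one bag — forcing width ≥ 4. Therefore the treewidth is 4.

Treewidth 4.
One such decomposition:
Bags: B1 = {0, 1, 2, 3, 4}
Tree: (single bag)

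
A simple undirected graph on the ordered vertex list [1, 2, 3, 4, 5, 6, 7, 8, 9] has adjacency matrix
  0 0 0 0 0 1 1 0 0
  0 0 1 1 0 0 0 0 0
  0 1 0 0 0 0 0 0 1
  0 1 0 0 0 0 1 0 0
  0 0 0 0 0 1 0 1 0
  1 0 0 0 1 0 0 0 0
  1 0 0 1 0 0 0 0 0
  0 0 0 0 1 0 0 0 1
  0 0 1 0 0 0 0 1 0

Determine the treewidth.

2

A width-2 tree decomposition is:
Bags: B1 = {1, 5, 6}  B2 = {1, 5, 8}  B3 = {1, 8, 9}  B4 = {1, 3, 9}  B5 = {1, 2, 3}  B6 = {1, 2, 4}  B7 = {1, 4, 7}
Tree: B1–B2, B2–B3, B3–B4, B4–B5, B5–B6, B6–B7
Every bag has size at most 3, so the width is 3 − 1 = 2 and tw(G) ≤ 2. Since 1–6–5–8–9–3–2–4–7–1 is a cycle in G, G is not acyclic. Forests are exactly the graphs of treewidth ≤ 1, so tw(G) ≥ 2. Therefore the treewidth is 2.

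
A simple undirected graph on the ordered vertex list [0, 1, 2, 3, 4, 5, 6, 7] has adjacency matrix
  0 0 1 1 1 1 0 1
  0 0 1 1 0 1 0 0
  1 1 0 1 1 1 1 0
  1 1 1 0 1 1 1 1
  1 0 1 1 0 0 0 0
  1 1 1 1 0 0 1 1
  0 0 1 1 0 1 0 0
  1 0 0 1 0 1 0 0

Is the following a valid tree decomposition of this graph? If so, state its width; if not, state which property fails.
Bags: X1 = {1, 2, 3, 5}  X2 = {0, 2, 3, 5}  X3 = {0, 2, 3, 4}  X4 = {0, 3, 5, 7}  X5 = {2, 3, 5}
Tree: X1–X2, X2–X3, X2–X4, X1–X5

No — vertex 6 appears in no bag.

A tree decomposition must satisfy three properties: every vertex lies in some bag; for every edge, both endpoints lie together in some bag; and for every vertex, the bags containing it form a connected subtree. Here vertex 6 appears in no bag, so the decomposition is invalid.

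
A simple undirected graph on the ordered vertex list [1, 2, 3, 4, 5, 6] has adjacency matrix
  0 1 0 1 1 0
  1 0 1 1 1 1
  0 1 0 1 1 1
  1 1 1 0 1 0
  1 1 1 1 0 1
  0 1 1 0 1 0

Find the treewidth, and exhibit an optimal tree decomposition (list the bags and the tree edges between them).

The largest bag has 4 vertices, giving width 3; this decomposition certifies tw(G) ≤ 3. Conversely, {1, 2, 4, 5} is a clique of size 4, and the vertices of any clique must share a bag in every tree decomposition; so some bag has ≥ 4 vertices and tw(G) ≥ 3. Hence tw(G) = 3 exactly.

Treewidth 3.
One such decomposition:
Bags: B1 = {1, 2, 4, 5}  B2 = {2, 3, 4, 5}  B3 = {2, 3, 5, 6}
Tree: B1–B2, B2–B3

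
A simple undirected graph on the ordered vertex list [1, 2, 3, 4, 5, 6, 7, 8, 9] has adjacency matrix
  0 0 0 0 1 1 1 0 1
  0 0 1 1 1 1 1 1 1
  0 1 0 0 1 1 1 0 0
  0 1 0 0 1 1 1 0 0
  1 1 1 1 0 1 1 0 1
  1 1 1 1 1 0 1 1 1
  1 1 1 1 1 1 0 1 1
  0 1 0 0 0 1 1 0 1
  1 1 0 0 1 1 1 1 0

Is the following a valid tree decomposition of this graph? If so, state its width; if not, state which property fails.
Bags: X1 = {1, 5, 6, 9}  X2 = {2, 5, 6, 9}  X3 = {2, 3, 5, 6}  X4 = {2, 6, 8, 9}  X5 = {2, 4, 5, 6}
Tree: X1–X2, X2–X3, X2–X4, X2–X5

No — vertex 7 appears in no bag.

A tree decomposition must satisfy three properties: every vertex lies in some bag; for every edge, both endpoints lie together in some bag; and for every vertex, the bags containing it form a connected subtree. Here vertex 7 appears in no bag, so the decomposition is invalid.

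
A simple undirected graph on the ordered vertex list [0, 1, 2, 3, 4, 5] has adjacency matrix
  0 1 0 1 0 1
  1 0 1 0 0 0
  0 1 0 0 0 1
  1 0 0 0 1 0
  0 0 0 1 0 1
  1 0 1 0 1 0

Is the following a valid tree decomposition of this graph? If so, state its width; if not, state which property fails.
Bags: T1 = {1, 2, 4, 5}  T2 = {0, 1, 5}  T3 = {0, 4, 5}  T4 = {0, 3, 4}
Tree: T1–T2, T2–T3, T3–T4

No — bags containing vertex 4 are not connected in the tree.

A tree decomposition must satisfy three properties: every vertex lies in some bag; for every edge, both endpoints lie together in some bag; and for every vertex, the bags containing it form a connected subtree. Here bags containing vertex 4 are not connected in the tree, so the decomposition is invalid.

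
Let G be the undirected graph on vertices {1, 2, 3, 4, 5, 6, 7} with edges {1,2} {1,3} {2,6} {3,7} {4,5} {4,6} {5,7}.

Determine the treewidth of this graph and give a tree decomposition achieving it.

The largest bag has 3 vertices, giving width 2; this decomposition certifies tw(G) ≤ 2. Since 4–6–2–1–3–7–5–4 is a cycle in G, G is not acyclic. Forests are exactly the graphs of treewidth ≤ 1, so tw(G) ≥ 2. The upper and lower bounds meet at 2, so that is the treewidth.

Treewidth 2.
One such decomposition:
Bags: B1 = {2, 4, 6}  B2 = {1, 2, 4}  B3 = {1, 3, 4}  B4 = {3, 4, 7}  B5 = {4, 5, 7}
Tree: B1–B2, B2–B3, B3–B4, B4–B5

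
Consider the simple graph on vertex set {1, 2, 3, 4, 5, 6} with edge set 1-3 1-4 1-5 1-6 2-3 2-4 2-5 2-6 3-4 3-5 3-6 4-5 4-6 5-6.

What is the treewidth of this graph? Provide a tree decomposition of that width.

Treewidth 4.
Bags: B1 = {1, 3, 4, 5, 6}  B2 = {2, 3, 4, 5, 6}
Tree: B1–B2

Each bag holds 5 vertices, so the decomposition has width 4, which upper-bounds the treewidth. On the other hand G contains the 5-clique {1, 3, 4, 5, 6}. A clique must lie in a single bag of any decomposition, so no decomposition can have width below 4. The upper and lower bounds meet at 4, so that is the treewidth.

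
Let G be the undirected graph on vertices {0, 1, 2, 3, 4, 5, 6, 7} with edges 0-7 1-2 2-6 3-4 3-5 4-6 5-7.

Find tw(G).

1

A width-1 tree decomposition is:
Bags: B1 = {0, 7}  B2 = {5, 7}  B3 = {3, 5}  B4 = {3, 4}  B5 = {4, 6}  B6 = {2, 6}  B7 = {1, 2}
Tree: B1–B2, B2–B3, B3–B4, B4–B5, B5–B6, B6–B7
The largest bag has 2 vertices, giving width 1; this decomposition certifies tw(G) ≤ 1. Since G has at least one edge (e.g. 0–7), it is not an edgeless graph, so tw(G) ≥ 1. Hence tw(G) = 1 exactly.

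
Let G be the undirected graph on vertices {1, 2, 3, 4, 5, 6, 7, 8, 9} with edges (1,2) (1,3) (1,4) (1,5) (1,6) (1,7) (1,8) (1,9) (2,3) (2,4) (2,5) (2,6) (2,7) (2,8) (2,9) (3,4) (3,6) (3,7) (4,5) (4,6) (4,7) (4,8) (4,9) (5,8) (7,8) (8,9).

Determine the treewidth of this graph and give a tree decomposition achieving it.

Each bag holds 5 vertices, so the decomposition has width 4, which upper-bounds the treewidth. Conversely, {1, 2, 4, 8, 9} is a clique of size 5, and the vertices of any clique must share a bag in every tree decomposition; so some bag has ≥ 5 vertices and tw(G) ≥ 4. Therefore the treewidth is 4.

Treewidth 4.
One such decomposition:
Bags: B1 = {1, 2, 3, 4, 7}  B2 = {1, 2, 4, 7, 8}  B3 = {1, 2, 3, 4, 6}  B4 = {1, 2, 4, 8, 9}  B5 = {1, 2, 4, 5, 8}
Tree: B1–B2, B1–B3, B2–B4, B2–B5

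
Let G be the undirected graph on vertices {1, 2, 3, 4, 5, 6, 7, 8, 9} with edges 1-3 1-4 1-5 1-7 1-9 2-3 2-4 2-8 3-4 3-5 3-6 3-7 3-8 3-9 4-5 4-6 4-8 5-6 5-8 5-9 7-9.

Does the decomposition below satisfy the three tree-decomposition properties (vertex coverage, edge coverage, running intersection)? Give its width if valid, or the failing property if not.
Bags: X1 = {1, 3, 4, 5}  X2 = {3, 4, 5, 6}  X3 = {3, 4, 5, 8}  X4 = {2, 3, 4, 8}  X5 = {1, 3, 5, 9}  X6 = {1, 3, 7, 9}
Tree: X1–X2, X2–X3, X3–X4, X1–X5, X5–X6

Yes; width 3.

Every vertex of G appears in some bag (union = {1, 2, 3, 4, 5, 6, 7, 8, 9}); every edge is covered by a bag; and for each vertex v the set of bags containing v is connected in the bag tree. The decomposition is therefore valid. The largest bag has 4 vertices, so the width is 3.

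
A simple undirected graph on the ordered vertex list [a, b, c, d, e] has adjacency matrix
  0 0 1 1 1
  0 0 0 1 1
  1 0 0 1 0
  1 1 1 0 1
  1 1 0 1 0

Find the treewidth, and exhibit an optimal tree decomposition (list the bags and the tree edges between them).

Each bag holds 3 vertices, so the decomposition has width 2, which upper-bounds the treewidth. On the other hand G contains the 3-clique {a, d, e}. A clique must lie in a single bag of any decomposition, so no decomposition can have width below 2. Combining the bounds, tw(G) = 2.

Treewidth 2.
One such decomposition:
Bags: B1 = {a, c, d}  B2 = {a, d, e}  B3 = {b, d, e}
Tree: B1–B2, B2–B3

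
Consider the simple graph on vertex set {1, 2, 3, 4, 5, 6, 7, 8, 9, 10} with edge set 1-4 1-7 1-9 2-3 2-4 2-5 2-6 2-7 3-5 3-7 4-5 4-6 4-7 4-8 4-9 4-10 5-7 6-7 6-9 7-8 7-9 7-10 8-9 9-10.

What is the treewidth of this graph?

3

A width-3 tree decomposition is:
Bags: B1 = {1, 4, 7, 9}  B2 = {4, 7, 9, 10}  B3 = {4, 6, 7, 9}  B4 = {2, 4, 6, 7}  B5 = {2, 4, 5, 7}  B6 = {4, 7, 8, 9}  B7 = {2, 3, 5, 7}
Tree: B1–B2, B2–B3, B3–B4, B4–B5, B2–B6, B5–B7
The largest bag has 4 vertices, giving width 3; this decomposition certifies tw(G) ≤ 3. For the lower bound, the 4 vertices {2, 3, 5, 7} are pairwise adjacent, and any tree decomposition puts a clique entirely inside one bag — forcing width ≥ 3. Therefore the treewidth is 3.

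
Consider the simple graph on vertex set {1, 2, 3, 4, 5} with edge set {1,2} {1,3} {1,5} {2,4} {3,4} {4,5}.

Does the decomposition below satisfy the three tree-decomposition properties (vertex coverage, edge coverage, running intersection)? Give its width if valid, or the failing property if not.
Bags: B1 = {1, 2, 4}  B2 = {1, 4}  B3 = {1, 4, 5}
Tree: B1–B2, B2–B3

A tree decomposition must satisfy three properties: every vertex lies in some bag; for every edge, both endpoints lie together in some bag; and for every vertex, the bags containing it form a connected subtree. Here vertex 3 appears in no bag, so the decomposition is invalid.

No — vertex 3 appears in no bag.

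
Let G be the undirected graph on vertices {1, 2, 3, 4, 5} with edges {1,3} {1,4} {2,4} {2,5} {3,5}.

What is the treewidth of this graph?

A width-2 tree decomposition is:
Bags: B1 = {1, 3, 5}  B2 = {1, 4, 5}  B3 = {2, 4, 5}
Tree: B1–B2, B2–B3
Every bag has size at most 3, so the width is 3 − 1 = 2 and tw(G) ≤ 2. The edges 5–3–1–4–2–5 form a cycle, so G is not a tree and its treewidth is at least 2. The upper and lower bounds meet at 2, so that is the treewidth.

2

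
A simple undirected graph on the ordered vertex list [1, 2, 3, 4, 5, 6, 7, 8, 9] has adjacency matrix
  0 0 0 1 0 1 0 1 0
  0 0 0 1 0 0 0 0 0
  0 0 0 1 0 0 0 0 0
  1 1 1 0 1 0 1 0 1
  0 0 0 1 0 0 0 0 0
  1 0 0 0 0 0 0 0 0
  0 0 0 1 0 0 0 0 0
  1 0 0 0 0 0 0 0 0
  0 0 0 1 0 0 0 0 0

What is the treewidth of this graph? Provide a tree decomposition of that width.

Treewidth 1.
One such decomposition:
Bags: B1 = {1, 4}  B2 = {4, 7}  B3 = {1, 6}  B4 = {4, 5}  B5 = {1, 8}  B6 = {3, 4}  B7 = {4, 9}  B8 = {2, 4}
Tree: B1–B2, B1–B3, B2–B4, B3–B5, B2–B6, B2–B7, B2–B8

The largest bag has 2 vertices, giving width 1; this decomposition certifies tw(G) ≤ 1. G has an edge, so its treewidth is at least 1. Therefore the treewidth is 1.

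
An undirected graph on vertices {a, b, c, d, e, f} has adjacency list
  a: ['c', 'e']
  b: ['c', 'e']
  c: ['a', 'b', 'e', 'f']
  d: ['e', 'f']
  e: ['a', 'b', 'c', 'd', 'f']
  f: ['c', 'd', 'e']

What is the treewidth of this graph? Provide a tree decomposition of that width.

Treewidth 2.
One optimal decomposition is:
Bags: B1 = {a, c, e}  B2 = {b, c, e}  B3 = {c, e, f}  B4 = {d, e, f}
Tree: B1–B2, B1–B3, B3–B4

Every bag has size at most 3, so the width is 3 − 1 = 2 and tw(G) ≤ 2. On the other hand G contains the 3-clique {d, e, f}. A clique must lie in a single bag of any decomposition, so no decomposition can have width below 2. Hence tw(G) = 2 exactly.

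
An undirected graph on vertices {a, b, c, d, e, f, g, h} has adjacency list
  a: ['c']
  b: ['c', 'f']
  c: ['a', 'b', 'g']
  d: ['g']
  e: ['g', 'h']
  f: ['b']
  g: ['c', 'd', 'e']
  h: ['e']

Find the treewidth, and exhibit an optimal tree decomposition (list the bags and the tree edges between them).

Treewidth 1.
One such decomposition:
Bags: B1 = {a, c}  B2 = {b, c}  B3 = {c, g}  B4 = {b, f}  B5 = {e, g}  B6 = {e, h}  B7 = {d, g}
Tree: B1–B2, B2–B3, B2–B4, B3–B5, B5–B6, B3–B7

Every bag has size at most 2, so the width is 2 − 1 = 1 and tw(G) ≤ 1. G has an edge, so its treewidth is at least 1. Combining the bounds, tw(G) = 1.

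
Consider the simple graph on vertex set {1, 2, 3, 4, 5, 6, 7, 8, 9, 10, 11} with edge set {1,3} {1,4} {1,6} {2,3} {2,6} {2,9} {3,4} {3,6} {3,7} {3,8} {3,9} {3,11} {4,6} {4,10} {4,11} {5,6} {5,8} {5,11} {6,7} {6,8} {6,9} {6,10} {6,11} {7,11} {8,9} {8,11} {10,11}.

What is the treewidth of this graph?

A width-3 tree decomposition is:
Bags: B1 = {5, 6, 8, 11}  B2 = {3, 6, 8, 11}  B3 = {3, 4, 6, 11}  B4 = {1, 3, 4, 6}  B5 = {4, 6, 10, 11}  B6 = {3, 6, 8, 9}  B7 = {3, 6, 7, 11}  B8 = {2, 3, 6, 9}
Tree: B1–B2, B2–B3, B3–B4, B3–B5, B2–B6, B2–B7, B6–B8
The largest bag has 4 vertices, giving width 3; this decomposition certifies tw(G) ≤ 3. Conversely, {4, 6, 10, 11} is a clique of size 4, and the vertices of any clique must share a bag in every tree decomposition; so some bag has ≥ 4 vertices and tw(G) ≥ 3. The upper and lower bounds meet at 3, so that is the treewidth.

3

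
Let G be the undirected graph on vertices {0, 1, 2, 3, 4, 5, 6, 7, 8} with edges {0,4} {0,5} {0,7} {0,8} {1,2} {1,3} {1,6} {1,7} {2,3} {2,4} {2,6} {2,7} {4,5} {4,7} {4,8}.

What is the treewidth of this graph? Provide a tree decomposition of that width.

Each bag holds 3 vertices, so the decomposition has width 2, which upper-bounds the treewidth. Conversely, {0, 4, 8} is a clique of size 3, and the vertices of any clique must share a bag in every tree decomposition; so some bag has ≥ 3 vertices and tw(G) ≥ 2. Hence tw(G) = 2 exactly.

Treewidth 2.
One optimal decomposition is:
Bags: B1 = {2, 4, 7}  B2 = {0, 4, 7}  B3 = {1, 2, 7}  B4 = {1, 2, 6}  B5 = {1, 2, 3}  B6 = {0, 4, 8}  B7 = {0, 4, 5}
Tree: B1–B2, B1–B3, B3–B4, B3–B5, B2–B6, B2–B7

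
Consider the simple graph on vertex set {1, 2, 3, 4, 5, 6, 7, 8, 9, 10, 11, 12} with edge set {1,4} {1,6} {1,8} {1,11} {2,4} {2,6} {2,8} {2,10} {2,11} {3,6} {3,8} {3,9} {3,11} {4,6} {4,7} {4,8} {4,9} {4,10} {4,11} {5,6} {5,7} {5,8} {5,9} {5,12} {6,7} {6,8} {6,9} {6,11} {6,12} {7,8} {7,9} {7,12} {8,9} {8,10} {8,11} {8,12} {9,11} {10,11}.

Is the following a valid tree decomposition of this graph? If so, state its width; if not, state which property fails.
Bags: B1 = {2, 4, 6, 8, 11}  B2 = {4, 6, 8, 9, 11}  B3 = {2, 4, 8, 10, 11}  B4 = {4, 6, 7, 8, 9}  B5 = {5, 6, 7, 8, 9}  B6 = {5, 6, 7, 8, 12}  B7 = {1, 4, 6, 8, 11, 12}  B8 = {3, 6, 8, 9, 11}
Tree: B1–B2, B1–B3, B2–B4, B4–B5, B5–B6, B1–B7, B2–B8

No — bags containing vertex 12 are not connected in the tree.

A tree decomposition must satisfy three properties: every vertex lies in some bag; for every edge, both endpoints lie together in some bag; and for every vertex, the bags containing it form a connected subtree. Here bags containing vertex 12 are not connected in the tree, so the decomposition is invalid.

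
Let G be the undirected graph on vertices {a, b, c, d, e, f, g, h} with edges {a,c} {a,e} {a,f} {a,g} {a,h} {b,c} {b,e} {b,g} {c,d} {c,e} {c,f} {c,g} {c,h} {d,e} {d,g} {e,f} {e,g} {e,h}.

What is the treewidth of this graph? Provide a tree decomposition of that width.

Each bag holds 4 vertices, so the decomposition has width 3, which upper-bounds the treewidth. On the other hand G contains the 4-clique {c, d, e, g}. A clique must lie in a single bag of any decomposition, so no decomposition can have width below 3. The upper and lower bounds meet at 3, so that is the treewidth.

Treewidth 3.
One such decomposition:
Bags: B1 = {a, c, e, g}  B2 = {a, c, e, f}  B3 = {b, c, e, g}  B4 = {c, d, e, g}  B5 = {a, c, e, h}
Tree: B1–B2, B1–B3, B3–B4, B1–B5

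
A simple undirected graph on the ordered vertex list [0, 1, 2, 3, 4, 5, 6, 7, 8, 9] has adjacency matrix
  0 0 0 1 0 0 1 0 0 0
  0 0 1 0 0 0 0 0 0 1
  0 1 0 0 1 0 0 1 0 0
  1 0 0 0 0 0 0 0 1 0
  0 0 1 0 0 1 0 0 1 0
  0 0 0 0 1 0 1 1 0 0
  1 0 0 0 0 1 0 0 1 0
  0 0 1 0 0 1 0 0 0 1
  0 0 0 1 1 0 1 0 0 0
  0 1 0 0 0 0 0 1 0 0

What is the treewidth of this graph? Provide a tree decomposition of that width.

Treewidth 2.
Bags: B1 = {0, 3, 8}  B2 = {0, 6, 8}  B3 = {4, 6, 8}  B4 = {4, 5, 6}  B5 = {2, 4, 5}  B6 = {2, 5, 7}  B7 = {1, 2, 7}  B8 = {1, 7, 9}
Tree: B1–B2, B2–B3, B3–B4, B4–B5, B5–B6, B6–B7, B7–B8

The largest bag has 3 vertices, giving width 2; this decomposition certifies tw(G) ≤ 2. Since 3–0–6–8–3 is a cycle in G, G is not acyclic. Forests are exactly the graphs of treewidth ≤ 1, so tw(G) ≥ 2. Combining the bounds, tw(G) = 2.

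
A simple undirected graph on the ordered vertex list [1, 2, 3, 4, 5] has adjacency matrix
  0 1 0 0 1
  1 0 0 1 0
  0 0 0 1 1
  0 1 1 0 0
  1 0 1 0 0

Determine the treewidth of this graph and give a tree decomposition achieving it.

The largest bag has 3 vertices, giving width 2; this decomposition certifies tw(G) ≤ 2. For the lower bound, G contains the cycle 5–3–4–2–1–5, so G is not a forest; only forests have treewidth ≤ 1, hence tw(G) ≥ 2. Therefore the treewidth is 2.

Treewidth 2.
Bags: B1 = {3, 4, 5}  B2 = {2, 4, 5}  B3 = {1, 2, 5}
Tree: B1–B2, B2–B3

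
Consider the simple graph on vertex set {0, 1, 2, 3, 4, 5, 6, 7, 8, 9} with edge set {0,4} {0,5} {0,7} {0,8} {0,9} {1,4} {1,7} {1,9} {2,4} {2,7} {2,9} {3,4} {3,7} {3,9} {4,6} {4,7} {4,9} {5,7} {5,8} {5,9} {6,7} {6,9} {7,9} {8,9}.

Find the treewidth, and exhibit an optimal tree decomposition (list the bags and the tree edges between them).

Treewidth 3.
One such decomposition:
Bags: B1 = {0, 4, 7, 9}  B2 = {1, 4, 7, 9}  B3 = {0, 5, 7, 9}  B4 = {3, 4, 7, 9}  B5 = {0, 5, 8, 9}  B6 = {4, 6, 7, 9}  B7 = {2, 4, 7, 9}
Tree: B1–B2, B1–B3, B2–B4, B3–B5, B2–B6, B6–B7

Every bag has size at most 4, so the width is 4 − 1 = 3 and tw(G) ≤ 3. Conversely, {0, 5, 8, 9} is a clique of size 4, and the vertices of any clique must share a bag in every tree decomposition; so some bag has ≥ 4 vertices and tw(G) ≥ 3. Hence tw(G) = 3 exactly.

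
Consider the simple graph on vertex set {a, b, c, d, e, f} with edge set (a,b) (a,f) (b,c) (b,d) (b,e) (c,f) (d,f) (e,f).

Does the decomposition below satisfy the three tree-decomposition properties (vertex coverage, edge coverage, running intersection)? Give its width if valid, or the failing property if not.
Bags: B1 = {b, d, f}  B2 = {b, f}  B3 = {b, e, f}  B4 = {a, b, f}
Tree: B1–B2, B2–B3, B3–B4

No — vertex c appears in no bag.

A tree decomposition must satisfy three properties: every vertex lies in some bag; for every edge, both endpoints lie together in some bag; and for every vertex, the bags containing it form a connected subtree. Here vertex c appears in no bag, so the decomposition is invalid.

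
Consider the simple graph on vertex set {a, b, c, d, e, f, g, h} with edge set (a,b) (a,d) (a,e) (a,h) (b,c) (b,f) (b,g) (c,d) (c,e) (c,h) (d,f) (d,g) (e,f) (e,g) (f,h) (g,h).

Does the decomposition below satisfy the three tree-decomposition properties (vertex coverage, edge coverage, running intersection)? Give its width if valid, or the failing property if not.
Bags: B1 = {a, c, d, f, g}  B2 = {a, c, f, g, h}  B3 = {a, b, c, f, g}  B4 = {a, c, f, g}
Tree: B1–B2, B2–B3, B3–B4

No — vertex e appears in no bag.

A tree decomposition must satisfy three properties: every vertex lies in some bag; for every edge, both endpoints lie together in some bag; and for every vertex, the bags containing it form a connected subtree. Here vertex e appears in no bag, so the decomposition is invalid.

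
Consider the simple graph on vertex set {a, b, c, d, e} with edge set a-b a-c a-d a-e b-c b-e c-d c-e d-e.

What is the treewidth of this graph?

3

A width-3 tree decomposition is:
Bags: B1 = {a, b, c, e}  B2 = {a, c, d, e}
Tree: B1–B2
The largest bag has 4 vertices, giving width 3; this decomposition certifies tw(G) ≤ 3. Conversely, {a, c, d, e} is a clique of size 4, and the vertices of any clique must share a bag in every tree decomposition; so some bag has ≥ 4 vertices and tw(G) ≥ 3. Hence tw(G) = 3 exactly.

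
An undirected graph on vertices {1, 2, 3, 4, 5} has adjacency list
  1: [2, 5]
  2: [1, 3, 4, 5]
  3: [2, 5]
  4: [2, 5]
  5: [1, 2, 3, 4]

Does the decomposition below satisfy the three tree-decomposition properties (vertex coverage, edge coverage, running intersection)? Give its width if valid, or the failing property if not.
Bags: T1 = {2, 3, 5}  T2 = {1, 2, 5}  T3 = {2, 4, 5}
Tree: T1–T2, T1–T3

Yes; width 2.

Vertex coverage: the bags together contain {1, 2, 3, 4, 5}, the full vertex set. Edge coverage: each edge of G has both endpoints in at least one bag. Running intersection: for every vertex, the bags containing it form a connected subtree. All three properties hold, so this is a valid tree decomposition of width max|bag| − 1 = 2, and hence tw(G) ≤ 2.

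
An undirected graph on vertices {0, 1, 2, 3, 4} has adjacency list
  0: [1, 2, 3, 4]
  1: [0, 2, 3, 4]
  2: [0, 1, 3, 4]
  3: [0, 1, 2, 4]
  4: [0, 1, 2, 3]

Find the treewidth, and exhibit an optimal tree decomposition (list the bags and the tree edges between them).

Treewidth 4.
Bags: B1 = {0, 1, 2, 3, 4}
Tree: (single bag)

A single bag containing all 5 vertices is trivially a valid decomposition of width 4. Conversely, {0, 1, 2, 3, 4} is a clique of size 5, and the vertices of any clique must share a bag in every tree decomposition; so some bag has ≥ 5 vertices and tw(G) ≥ 4. Hence tw(G) = 4 exactly.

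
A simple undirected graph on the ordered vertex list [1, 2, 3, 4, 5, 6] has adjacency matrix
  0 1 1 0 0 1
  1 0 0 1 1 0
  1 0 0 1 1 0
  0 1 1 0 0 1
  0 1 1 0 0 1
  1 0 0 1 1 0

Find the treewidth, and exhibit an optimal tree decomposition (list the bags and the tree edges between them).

Each bag holds 4 vertices, so the decomposition has width 3, which upper-bounds the treewidth. For the lower bound: the 4 vertex sets {1,2}, {3,4}, {5}, {6} are disjoint, each induces a connected subgraph, and every pair is joined by at least one edge of G. Contracting each set to a single vertex therefore yields K_{4} as a minor, and since treewidth is minor-monotone, tw(G) ≥ tw(K_{4}) = 3. Hence tw(G) = 3 exactly.

Treewidth 3.
One such decomposition:
Bags: B1 = {1, 2, 4, 5}  B2 = {1, 3, 4, 5}  B3 = {1, 4, 5, 6}
Tree: B1–B2, B2–B3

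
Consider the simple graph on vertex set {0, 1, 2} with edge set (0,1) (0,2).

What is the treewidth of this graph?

A width-1 tree decomposition is:
Bags: B1 = {0, 1}  B2 = {0, 2}
Tree: B1–B2
The largest bag has 2 vertices, giving width 1; this decomposition certifies tw(G) ≤ 1. Any graph with an edge has treewidth ≥ 1, and G has the edge 1–0. Hence tw(G) = 1 exactly.

1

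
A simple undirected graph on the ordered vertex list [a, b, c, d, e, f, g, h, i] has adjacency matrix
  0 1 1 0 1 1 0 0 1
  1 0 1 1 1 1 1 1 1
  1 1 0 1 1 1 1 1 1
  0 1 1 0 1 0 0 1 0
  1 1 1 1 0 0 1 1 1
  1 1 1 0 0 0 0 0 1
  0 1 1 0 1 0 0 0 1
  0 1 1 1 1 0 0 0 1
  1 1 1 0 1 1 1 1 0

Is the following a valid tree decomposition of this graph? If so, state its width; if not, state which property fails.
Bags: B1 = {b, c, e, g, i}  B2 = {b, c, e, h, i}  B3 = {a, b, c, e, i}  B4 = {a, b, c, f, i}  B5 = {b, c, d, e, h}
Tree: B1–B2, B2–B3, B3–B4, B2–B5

Checking the three conditions: (i) the bags cover all of {a, b, c, d, e, f, g, h, i}; (ii) for each edge, some bag contains both endpoints; (iii) the bags containing any fixed vertex form a subtree. All hold, so the decomposition is valid with width 5 − 1 = 4.

Yes; width 4.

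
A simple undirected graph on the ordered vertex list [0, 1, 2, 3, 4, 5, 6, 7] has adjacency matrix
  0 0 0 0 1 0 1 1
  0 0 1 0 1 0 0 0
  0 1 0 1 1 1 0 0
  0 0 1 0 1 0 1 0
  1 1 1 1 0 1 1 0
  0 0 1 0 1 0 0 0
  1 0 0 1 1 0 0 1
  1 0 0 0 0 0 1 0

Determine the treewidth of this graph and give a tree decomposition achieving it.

The largest bag has 3 vertices, giving width 2; this decomposition certifies tw(G) ≤ 2. Conversely, {0, 4, 6} is a clique of size 3, and the vertices of any clique must share a bag in every tree decomposition; so some bag has ≥ 3 vertices and tw(G) ≥ 2. Therefore the treewidth is 2.

Treewidth 2.
One such decomposition:
Bags: B1 = {3, 4, 6}  B2 = {0, 4, 6}  B3 = {0, 6, 7}  B4 = {2, 3, 4}  B5 = {1, 2, 4}  B6 = {2, 4, 5}
Tree: B1–B2, B2–B3, B1–B4, B4–B5, B4–B6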